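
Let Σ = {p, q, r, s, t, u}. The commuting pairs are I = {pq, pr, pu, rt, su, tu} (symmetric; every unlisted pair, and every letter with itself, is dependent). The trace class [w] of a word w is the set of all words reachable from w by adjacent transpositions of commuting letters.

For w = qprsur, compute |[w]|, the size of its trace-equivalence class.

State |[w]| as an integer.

7

piece 0:q — minimal
piece 1:p — minimal
piece 2:r rests on {0:q}
piece 3:s rests on {1:p, 2:r}
piece 4:u rests on {2:r}
piece 5:r rests on {3:s, 4:u}
minimal pieces: {0:q, 1:p}
ways to finish when only these pieces remain (= sum over removing one remaining piece with nothing left below it):
  1 left: {5}→1
  2 left: {3,5}→1  {4,5}→1
  3 left: {1,3,5}→1  {3,4,5}→2
  4 left: {1,3,4,5}→3  {2,3,4,5}→2
  placing 0:q first → 5 extensions
  placing 1:p first → 2 extensions
total linear extensions = 7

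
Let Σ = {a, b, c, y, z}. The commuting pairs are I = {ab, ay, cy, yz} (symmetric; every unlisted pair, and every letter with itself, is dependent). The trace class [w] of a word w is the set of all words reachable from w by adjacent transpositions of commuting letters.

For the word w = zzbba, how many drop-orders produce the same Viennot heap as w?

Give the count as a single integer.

0(z) covers ∅
1(z) covers 0:z
2(b) covers 1:z
3(b) covers 2:b
4(a) covers 1:z
floor of heap: 0:z
completions by unplaced set U, small U first (add the entries for U minus each lowest piece of U):
  |U|=1: {3}:1  {4}:1
  |U|=2: {2,3}:1  {3,4}:2
  |U|=3: {2,3,4}:3
  start at 0(z): 3

3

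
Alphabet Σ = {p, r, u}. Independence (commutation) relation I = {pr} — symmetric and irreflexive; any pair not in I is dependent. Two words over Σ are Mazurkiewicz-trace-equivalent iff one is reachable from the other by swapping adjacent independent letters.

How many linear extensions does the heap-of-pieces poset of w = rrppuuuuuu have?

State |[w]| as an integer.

6

0(r) covers ∅
1(r) covers 0:r
2(p) covers ∅
3(p) covers 2:p
4(u) covers 1:r, 3:p
5(u) covers 4:u
6(u) covers 5:u
7(u) covers 6:u
8(u) covers 7:u
9(u) covers 8:u
floor of heap: 0:r, 2:p
completions by unplaced set U, small U first (add the entries for U minus each lowest piece of U):
  |U|=1: {9}:1
  |U|=2: {8,9}:1
  |U|=3: {7,8,9}:1
  |U|=4: {6,7,8,9}:1
  |U|=5: {5,6,7,8,9}:1
  |U|=6: {4,5,6,7,8,9}:1
  |U|=7: {1,4,5,6,7,8,9}:1  {3,4,5,6,7,8,9}:1
  |U|=8: {0,1,4,5,6,7,8,9}:1  {1,3,4,5,6,7,8,9}:2  {2,3,4,5,6,7,8,9}:1
  start at 0(r): 3
  start at 2(p): 3
sum over floor = 6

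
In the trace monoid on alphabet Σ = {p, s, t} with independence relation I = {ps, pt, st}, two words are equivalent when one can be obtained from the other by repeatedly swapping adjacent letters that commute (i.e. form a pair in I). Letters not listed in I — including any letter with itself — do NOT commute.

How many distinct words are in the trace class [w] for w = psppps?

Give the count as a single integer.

piece 0:p — minimal
piece 1:s — minimal
piece 2:p rests on {0:p}
piece 3:p rests on {2:p}
piece 4:p rests on {3:p}
piece 5:s rests on {1:s}
minimal pieces: {0:p, 1:s}
ways to finish when only these pieces remain (= sum over removing one remaining piece with nothing left below it):
  1 left: {4}→1  {5}→1
  2 left: {1,5}→1  {3,4}→1  {4,5}→2
  3 left: {1,4,5}→3  {2,3,4}→1  {3,4,5}→3
  4 left: {0,2,3,4}→1  {1,3,4,5}→6  {2,3,4,5}→4
  placing 0:p first → 10 extensions
  placing 1:s first → 5 extensions
total linear extensions = 15

15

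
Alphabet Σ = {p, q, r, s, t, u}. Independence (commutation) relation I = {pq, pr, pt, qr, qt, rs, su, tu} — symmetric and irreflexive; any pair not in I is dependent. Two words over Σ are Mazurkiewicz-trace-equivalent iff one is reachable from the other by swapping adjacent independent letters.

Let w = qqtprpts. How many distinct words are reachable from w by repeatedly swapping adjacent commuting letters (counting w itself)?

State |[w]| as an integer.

210

piece 0:q — minimal
piece 1:q rests on {0:q}
piece 2:t — minimal
piece 3:p — minimal
piece 4:r rests on {2:t}
piece 5:p rests on {3:p}
piece 6:t rests on {4:r}
piece 7:s rests on {1:q, 5:p, 6:t}
minimal pieces: {0:q, 2:t, 3:p}
ways to finish when only these pieces remain (= sum over removing one remaining piece with nothing left below it):
  1 left: {7}→1
  2 left: {1,7}→1  {5,7}→1  {6,7}→1
  3 left: {0,1,7}→1  {1,5,7}→2  {1,6,7}→2  {3,5,7}→1  {4,6,7}→1  {5,6,7}→2
  4 left: {0,1,5,7}→3  {0,1,6,7}→3  {1,3,5,7}→3  {1,4,6,7}→3  {1,5,6,7}→6  {2,4,6,7}→1  {3,5,6,7}→3  {4,5,6,7}→3
  5 left: {0,1,3,5,7}→6  {0,1,4,6,7}→6  {0,1,5,6,7}→12  {1,2,4,6,7}→4  {1,3,5,6,7}→12  {1,4,5,6,7}→12  {2,4,5,6,7}→4  {3,4,5,6,7}→6
  6 left: {0,1,2,4,6,7}→10  {0,1,3,5,6,7}→30  {0,1,4,5,6,7}→30  {1,2,4,5,6,7}→20  {1,3,4,5,6,7}→30  {2,3,4,5,6,7}→10
  placing 0:q first → 60 extensions
  placing 2:t first → 90 extensions
  placing 3:p first → 60 extensions
total linear extensions = 210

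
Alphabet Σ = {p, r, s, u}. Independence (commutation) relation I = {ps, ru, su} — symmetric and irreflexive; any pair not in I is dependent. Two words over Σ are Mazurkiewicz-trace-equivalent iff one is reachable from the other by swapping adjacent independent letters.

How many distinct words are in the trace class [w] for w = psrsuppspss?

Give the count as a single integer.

245

#0=p has no predecessor
#1=s has no predecessor
#2=r depends on [0:p, 1:s]
#3=s depends on [2:r]
#4=u depends on [0:p]
#5=p depends on [2:r, 4:u]
#6=p depends on [5:p]
#7=s depends on [3:s]
#8=p depends on [6:p]
#9=s depends on [7:s]
#10=s depends on [9:s]
sources: [0:p, 1:s]
N(rest) = Σ N(rest − s) over sources s of rest; N(one piece) = 1:
  size 1 → [8]=1  [10]=1
  size 2 → [6,8]=1  [8,10]=2  [9,10]=1
  size 3 → [5,6,8]=1  [6,8,10]=3  [7,9,10]=1  [8,9,10]=3
  size 4 → [3,7,9,10]=1  [4,5,6,8]=1  [5,6,8,10]=4  [6,8,9,10]=6  [7,8,9,10]=4
  size 5 → [3,7,8,9,10]=5  [4,5,6,8,10]=5  [5,6,8,9,10]=10  [6,7,8,9,10]=10
  size 6 → [3,6,7,8,9,10]=15  [4,5,6,8,9,10]=15  [5,6,7,8,9,10]=20
  size 7 → [3,5,6,7,8,9,10]=35  [4,5,6,7,8,9,10]=35
  size 8 → [2,3,5,6,7,8,9,10]=35  [3,4,5,6,7,8,9,10]=70
  size 9 → [1,2,3,5,6,7,8,9,10]=35  [2,3,4,5,6,7,8,9,10]=105
  first=0(p) contributes 140
  first=1(s) contributes 105
|[w]| = 245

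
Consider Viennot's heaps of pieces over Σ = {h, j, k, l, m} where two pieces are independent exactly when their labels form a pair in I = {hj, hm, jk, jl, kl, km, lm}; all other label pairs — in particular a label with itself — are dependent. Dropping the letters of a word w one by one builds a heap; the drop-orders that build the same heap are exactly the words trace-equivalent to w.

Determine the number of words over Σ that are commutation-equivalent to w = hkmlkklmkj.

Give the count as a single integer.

0(h) covers ∅
1(k) covers 0:h
2(m) covers ∅
3(l) covers 0:h
4(k) covers 1:k
5(k) covers 4:k
6(l) covers 3:l
7(m) covers 2:m
8(k) covers 5:k
9(j) covers 7:m
floor of heap: 0:h, 2:m
completions by unplaced set U, small U first (add the entries for U minus each lowest piece of U):
  |U|=1: {6}:1  {8}:1  {9}:1
  |U|=2: {3,6}:1  {5,8}:1  {6,8}:2  {6,9}:2  {7,9}:1  {8,9}:2
  |U|=3: {2,7,9}:1  {3,6,8}:3  {3,6,9}:3  {4,5,8}:1  {5,6,8}:3  {5,8,9}:3  {6,7,9}:3  {6,8,9}:6  {7,8,9}:3
  |U|=4: {1,4,5,8}:1  {2,6,7,9}:4  {2,7,8,9}:4  {3,5,6,8}:6  {3,6,7,9}:6  {3,6,8,9}:12  {4,5,6,8}:4  {4,5,8,9}:4  {5,6,8,9}:12  {5,7,8,9}:6  {6,7,8,9}:12
  |U|=5: {1,4,5,6,8}:5  {1,4,5,8,9}:5  {2,3,6,7,9}:10  {2,5,7,8,9}:10  {2,6,7,8,9}:20  {3,4,5,6,8}:10  {3,5,6,8,9}:30  {3,6,7,8,9}:30  {4,5,6,8,9}:20  {4,5,7,8,9}:10  {5,6,7,8,9}:30
  |U|=6: {1,3,4,5,6,8}:15  {1,4,5,6,8,9}:30  {1,4,5,7,8,9}:15  {2,3,6,7,8,9}:60  {2,4,5,7,8,9}:20  {2,5,6,7,8,9}:60  {3,4,5,6,8,9}:60  {3,5,6,7,8,9}:90  {4,5,6,7,8,9}:60
  |U|=7: {0,1,3,4,5,6,8}:15  {1,2,4,5,7,8,9}:35  {1,3,4,5,6,8,9}:105  {1,4,5,6,7,8,9}:105  {2,3,5,6,7,8,9}:210  {2,4,5,6,7,8,9}:140  {3,4,5,6,7,8,9}:210
  |U|=8: {0,1,3,4,5,6,8,9}:120  {1,2,4,5,6,7,8,9}:280  {1,3,4,5,6,7,8,9}:420  {2,3,4,5,6,7,8,9}:560
  start at 0(h): 1260
  start at 2(m): 540
sum over floor = 1800

1800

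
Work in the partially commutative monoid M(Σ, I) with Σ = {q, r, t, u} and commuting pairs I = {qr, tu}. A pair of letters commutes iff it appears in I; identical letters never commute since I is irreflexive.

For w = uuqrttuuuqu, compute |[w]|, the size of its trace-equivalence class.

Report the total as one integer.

#0=u has no predecessor
#1=u depends on [0:u]
#2=q depends on [1:u]
#3=r depends on [1:u]
#4=t depends on [2:q, 3:r]
#5=t depends on [4:t]
#6=u depends on [2:q, 3:r]
#7=u depends on [6:u]
#8=u depends on [7:u]
#9=q depends on [5:t, 8:u]
#10=u depends on [9:q]
sources: [0:u]
N(rest) = Σ N(rest − s) over sources s of rest; N(one piece) = 1:
  size 1 → [10]=1
  size 2 → [9,10]=1
  size 3 → [5,9,10]=1  [8,9,10]=1
  size 4 → [4,5,9,10]=1  [5,8,9,10]=2  [7,8,9,10]=1
  size 5 → [4,5,8,9,10]=3  [5,7,8,9,10]=3  [6,7,8,9,10]=1
  size 6 → [4,5,7,8,9,10]=6  [5,6,7,8,9,10]=4
  size 7 → [4,5,6,7,8,9,10]=10
  size 8 → [2,4,5,6,7,8,9,10]=10  [3,4,5,6,7,8,9,10]=10
  size 9 → [2,3,4,5,6,7,8,9,10]=20
  first=0(u) contributes 20

20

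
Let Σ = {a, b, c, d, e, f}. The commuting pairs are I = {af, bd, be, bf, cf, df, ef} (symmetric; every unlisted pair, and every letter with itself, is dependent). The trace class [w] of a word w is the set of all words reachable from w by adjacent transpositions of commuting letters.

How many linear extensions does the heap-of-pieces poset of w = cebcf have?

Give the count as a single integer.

#0=c has no predecessor
#1=e depends on [0:c]
#2=b depends on [0:c]
#3=c depends on [1:e, 2:b]
#4=f has no predecessor
sources: [0:c, 4:f]
N(rest) = Σ N(rest − s) over sources s of rest; N(one piece) = 1:
  size 1 → [3]=1  [4]=1
  size 2 → [1,3]=1  [2,3]=1  [3,4]=2
  size 3 → [1,2,3]=2  [1,3,4]=3  [2,3,4]=3
  first=0(c) contributes 8
  first=4(f) contributes 2
|[w]| = 10

10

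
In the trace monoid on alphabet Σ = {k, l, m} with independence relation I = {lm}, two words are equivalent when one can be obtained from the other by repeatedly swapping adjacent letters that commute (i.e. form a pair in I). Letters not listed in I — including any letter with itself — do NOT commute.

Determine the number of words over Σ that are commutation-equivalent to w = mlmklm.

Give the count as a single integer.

6

piece 0:m — minimal
piece 1:l — minimal
piece 2:m rests on {0:m}
piece 3:k rests on {1:l, 2:m}
piece 4:l rests on {3:k}
piece 5:m rests on {3:k}
minimal pieces: {0:m, 1:l}
ways to finish when only these pieces remain (= sum over removing one remaining piece with nothing left below it):
  1 left: {4}→1  {5}→1
  2 left: {4,5}→2
  3 left: {3,4,5}→2
  4 left: {1,3,4,5}→2  {2,3,4,5}→2
  placing 0:m first → 4 extensions
  placing 1:l first → 2 extensions
total linear extensions = 6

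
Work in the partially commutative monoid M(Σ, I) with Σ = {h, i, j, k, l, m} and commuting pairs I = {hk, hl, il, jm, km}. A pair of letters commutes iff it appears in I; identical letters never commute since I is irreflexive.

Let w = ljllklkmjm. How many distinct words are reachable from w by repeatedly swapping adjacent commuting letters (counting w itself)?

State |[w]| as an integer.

drop 0:l onto floor
drop 1:j onto {0:l}
drop 2:l onto {1:j}
drop 3:l onto {2:l}
drop 4:k onto {3:l}
drop 5:l onto {4:k}
drop 6:k onto {5:l}
drop 7:m onto {5:l}
drop 8:j onto {6:k}
drop 9:m onto {7:m}
ground layer = {0:l}
drop-orders for the pieces not yet dropped (sum over which currently-grounded one goes next):
  1 to go: {8} 1  {9} 1
  2 to go: {6,8} 1  {7,9} 1  {8,9} 2
  3 to go: {6,8,9} 3  {7,8,9} 3
  4 to go: {6,7,8,9} 6
  5 to go: {5,6,7,8,9} 6
  6 to go: {4,5,6,7,8,9} 6
  7 to go: {3,4,5,6,7,8,9} 6
  8 to go: {2,3,4,5,6,7,8,9} 6
  if 0:l drops first: 6 orders

6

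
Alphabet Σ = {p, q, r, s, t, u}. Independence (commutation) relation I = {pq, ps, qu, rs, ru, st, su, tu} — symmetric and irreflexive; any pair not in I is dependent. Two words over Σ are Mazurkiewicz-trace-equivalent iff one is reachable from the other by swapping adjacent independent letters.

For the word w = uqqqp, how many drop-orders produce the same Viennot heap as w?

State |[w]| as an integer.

10

piece 0:u — minimal
piece 1:q — minimal
piece 2:q rests on {1:q}
piece 3:q rests on {2:q}
piece 4:p rests on {0:u}
minimal pieces: {0:u, 1:q}
ways to finish when only these pieces remain (= sum over removing one remaining piece with nothing left below it):
  1 left: {3}→1  {4}→1
  2 left: {0,4}→1  {2,3}→1  {3,4}→2
  3 left: {0,3,4}→3  {1,2,3}→1  {2,3,4}→3
  placing 0:u first → 4 extensions
  placing 1:q first → 6 extensions
total linear extensions = 10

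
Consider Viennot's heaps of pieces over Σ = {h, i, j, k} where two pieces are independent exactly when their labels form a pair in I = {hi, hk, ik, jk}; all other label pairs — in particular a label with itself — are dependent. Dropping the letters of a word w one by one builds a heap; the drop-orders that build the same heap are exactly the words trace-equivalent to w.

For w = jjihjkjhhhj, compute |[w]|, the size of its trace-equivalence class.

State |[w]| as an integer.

22

piece 0:j — minimal
piece 1:j rests on {0:j}
piece 2:i rests on {1:j}
piece 3:h rests on {1:j}
piece 4:j rests on {2:i, 3:h}
piece 5:k — minimal
piece 6:j rests on {4:j}
piece 7:h rests on {6:j}
piece 8:h rests on {7:h}
piece 9:h rests on {8:h}
piece 10:j rests on {9:h}
minimal pieces: {0:j, 5:k}
ways to finish when only these pieces remain (= sum over removing one remaining piece with nothing left below it):
  1 left: {5}→1  {10}→1
  2 left: {5,10}→2  {9,10}→1
  3 left: {5,9,10}→3  {8,9,10}→1
  4 left: {5,8,9,10}→4  {7,8,9,10}→1
  5 left: {5,7,8,9,10}→5  {6,7,8,9,10}→1
  6 left: {4,6,7,8,9,10}→1  {5,6,7,8,9,10}→6
  7 left: {2,4,6,7,8,9,10}→1  {3,4,6,7,8,9,10}→1  {4,5,6,7,8,9,10}→7
  8 left: {2,3,4,6,7,8,9,10}→2  {2,4,5,6,7,8,9,10}→8  {3,4,5,6,7,8,9,10}→8
  9 left: {1,2,3,4,6,7,8,9,10}→2  {2,3,4,5,6,7,8,9,10}→18
  placing 0:j first → 20 extensions
  placing 5:k first → 2 extensions
total linear extensions = 22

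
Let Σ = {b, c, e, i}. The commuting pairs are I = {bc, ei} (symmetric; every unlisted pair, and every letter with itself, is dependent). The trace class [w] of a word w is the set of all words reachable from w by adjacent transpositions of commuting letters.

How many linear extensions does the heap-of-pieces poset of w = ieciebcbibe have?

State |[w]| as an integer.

12

drop 0:i onto floor
drop 1:e onto floor
drop 2:c onto {0:i, 1:e}
drop 3:i onto {2:c}
drop 4:e onto {2:c}
drop 5:b onto {3:i, 4:e}
drop 6:c onto {3:i, 4:e}
drop 7:b onto {5:b}
drop 8:i onto {6:c, 7:b}
drop 9:b onto {8:i}
drop 10:e onto {9:b}
ground layer = {0:i, 1:e}
drop-orders for the pieces not yet dropped (sum over which currently-grounded one goes next):
  1 to go: {10} 1
  2 to go: {9,10} 1
  3 to go: {8,9,10} 1
  4 to go: {6,8,9,10} 1  {7,8,9,10} 1
  5 to go: {5,7,8,9,10} 1  {6,7,8,9,10} 2
  6 to go: {5,6,7,8,9,10} 3
  7 to go: {3,5,6,7,8,9,10} 3  {4,5,6,7,8,9,10} 3
  8 to go: {3,4,5,6,7,8,9,10} 6
  9 to go: {2,3,4,5,6,7,8,9,10} 6
  if 0:i drops first: 6 orders
  if 1:e drops first: 6 orders
heap linearizations: 12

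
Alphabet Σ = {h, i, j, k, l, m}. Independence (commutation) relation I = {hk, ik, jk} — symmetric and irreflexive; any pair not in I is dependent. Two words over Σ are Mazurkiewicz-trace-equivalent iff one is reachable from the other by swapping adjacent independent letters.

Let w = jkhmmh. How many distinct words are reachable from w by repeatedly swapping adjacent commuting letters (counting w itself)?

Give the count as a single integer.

piece 0:j — minimal
piece 1:k — minimal
piece 2:h rests on {0:j}
piece 3:m rests on {1:k, 2:h}
piece 4:m rests on {3:m}
piece 5:h rests on {4:m}
minimal pieces: {0:j, 1:k}
ways to finish when only these pieces remain (= sum over removing one remaining piece with nothing left below it):
  1 left: {5}→1
  2 left: {4,5}→1
  3 left: {3,4,5}→1
  4 left: {1,3,4,5}→1  {2,3,4,5}→1
  placing 0:j first → 2 extensions
  placing 1:k first → 1 extensions
total linear extensions = 3

3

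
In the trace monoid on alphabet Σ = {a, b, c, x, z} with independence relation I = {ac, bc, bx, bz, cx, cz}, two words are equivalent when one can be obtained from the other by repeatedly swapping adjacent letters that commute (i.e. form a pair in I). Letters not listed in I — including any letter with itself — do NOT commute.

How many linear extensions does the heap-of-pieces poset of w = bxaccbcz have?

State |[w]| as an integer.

224

#0=b has no predecessor
#1=x has no predecessor
#2=a depends on [0:b, 1:x]
#3=c has no predecessor
#4=c depends on [3:c]
#5=b depends on [2:a]
#6=c depends on [4:c]
#7=z depends on [2:a]
sources: [0:b, 1:x, 3:c]
N(rest) = Σ N(rest − s) over sources s of rest; N(one piece) = 1:
  size 1 → [5]=1  [6]=1  [7]=1
  size 2 → [4,6]=1  [5,6]=2  [5,7]=2  [6,7]=2
  size 3 → [2,5,7]=2  [3,4,6]=1  [4,5,6]=3  [4,6,7]=3  [5,6,7]=6
  size 4 → [0,2,5,7]=2  [1,2,5,7]=2  [2,5,6,7]=8  [3,4,5,6]=4  [3,4,6,7]=4  [4,5,6,7]=12
  size 5 → [0,1,2,5,7]=4  [0,2,5,6,7]=10  [1,2,5,6,7]=10  [2,4,5,6,7]=20  [3,4,5,6,7]=20
  size 6 → [0,1,2,5,6,7]=24  [0,2,4,5,6,7]=30  [1,2,4,5,6,7]=30  [2,3,4,5,6,7]=40
  first=0(b) contributes 70
  first=1(x) contributes 70
  first=3(c) contributes 84
|[w]| = 224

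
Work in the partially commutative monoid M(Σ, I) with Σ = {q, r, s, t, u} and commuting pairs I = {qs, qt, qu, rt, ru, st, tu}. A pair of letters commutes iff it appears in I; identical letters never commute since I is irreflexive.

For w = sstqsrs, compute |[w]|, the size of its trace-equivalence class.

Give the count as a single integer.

piece 0:s — minimal
piece 1:s rests on {0:s}
piece 2:t — minimal
piece 3:q — minimal
piece 4:s rests on {1:s}
piece 5:r rests on {3:q, 4:s}
piece 6:s rests on {5:r}
minimal pieces: {0:s, 2:t, 3:q}
ways to finish when only these pieces remain (= sum over removing one remaining piece with nothing left below it):
  1 left: {2}→1  {6}→1
  2 left: {2,6}→2  {5,6}→1
  3 left: {2,5,6}→3  {3,5,6}→1  {4,5,6}→1
  4 left: {1,4,5,6}→1  {2,3,5,6}→4  {2,4,5,6}→4  {3,4,5,6}→2
  5 left: {0,1,4,5,6}→1  {1,2,4,5,6}→5  {1,3,4,5,6}→3  {2,3,4,5,6}→10
  placing 0:s first → 18 extensions
  placing 2:t first → 4 extensions
  placing 3:q first → 6 extensions
total linear extensions = 28

28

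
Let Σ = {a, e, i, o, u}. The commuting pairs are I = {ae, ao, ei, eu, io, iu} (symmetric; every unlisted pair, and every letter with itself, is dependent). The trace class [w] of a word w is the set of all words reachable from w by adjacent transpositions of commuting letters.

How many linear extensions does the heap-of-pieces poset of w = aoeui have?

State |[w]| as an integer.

piece 0:a — minimal
piece 1:o — minimal
piece 2:e rests on {1:o}
piece 3:u rests on {0:a, 1:o}
piece 4:i rests on {0:a}
minimal pieces: {0:a, 1:o}
ways to finish when only these pieces remain (= sum over removing one remaining piece with nothing left below it):
  1 left: {2}→1  {3}→1  {4}→1
  2 left: {2,3}→2  {2,4}→2  {3,4}→2
  3 left: {0,3,4}→2  {1,2,3}→2  {2,3,4}→6
  placing 0:a first → 8 extensions
  placing 1:o first → 8 extensions
total linear extensions = 16

16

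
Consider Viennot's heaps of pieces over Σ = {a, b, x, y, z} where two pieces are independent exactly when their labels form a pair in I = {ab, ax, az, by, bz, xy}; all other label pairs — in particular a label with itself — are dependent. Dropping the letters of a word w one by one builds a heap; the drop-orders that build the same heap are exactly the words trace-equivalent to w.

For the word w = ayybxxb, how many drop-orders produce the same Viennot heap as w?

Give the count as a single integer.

35

piece 0:a — minimal
piece 1:y rests on {0:a}
piece 2:y rests on {1:y}
piece 3:b — minimal
piece 4:x rests on {3:b}
piece 5:x rests on {4:x}
piece 6:b rests on {5:x}
minimal pieces: {0:a, 3:b}
ways to finish when only these pieces remain (= sum over removing one remaining piece with nothing left below it):
  1 left: {2}→1  {6}→1
  2 left: {1,2}→1  {2,6}→2  {5,6}→1
  3 left: {0,1,2}→1  {1,2,6}→3  {2,5,6}→3  {4,5,6}→1
  4 left: {0,1,2,6}→4  {1,2,5,6}→6  {2,4,5,6}→4  {3,4,5,6}→1
  5 left: {0,1,2,5,6}→10  {1,2,4,5,6}→10  {2,3,4,5,6}→5
  placing 0:a first → 15 extensions
  placing 3:b first → 20 extensions
total linear extensions = 35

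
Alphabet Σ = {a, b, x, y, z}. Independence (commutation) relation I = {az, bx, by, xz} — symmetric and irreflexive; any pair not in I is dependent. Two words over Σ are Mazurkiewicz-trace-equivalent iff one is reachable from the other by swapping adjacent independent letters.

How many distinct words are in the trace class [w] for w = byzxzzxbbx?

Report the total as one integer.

140

0(b) covers ∅
1(y) covers ∅
2(z) covers 0:b, 1:y
3(x) covers 1:y
4(z) covers 2:z
5(z) covers 4:z
6(x) covers 3:x
7(b) covers 5:z
8(b) covers 7:b
9(x) covers 6:x
floor of heap: 0:b, 1:y
completions by unplaced set U, small U first (add the entries for U minus each lowest piece of U):
  |U|=1: {8}:1  {9}:1
  |U|=2: {6,9}:1  {7,8}:1  {8,9}:2
  |U|=3: {3,6,9}:1  {5,7,8}:1  {6,8,9}:3  {7,8,9}:3
  |U|=4: {3,6,8,9}:4  {4,5,7,8}:1  {5,7,8,9}:4  {6,7,8,9}:6
  |U|=5: {2,4,5,7,8}:1  {3,6,7,8,9}:10  {4,5,7,8,9}:5  {5,6,7,8,9}:10
  |U|=6: {0,2,4,5,7,8}:1  {2,4,5,7,8,9}:6  {3,5,6,7,8,9}:20  {4,5,6,7,8,9}:15
  |U|=7: {0,2,4,5,7,8,9}:7  {2,4,5,6,7,8,9}:21  {3,4,5,6,7,8,9}:35
  |U|=8: {0,2,4,5,6,7,8,9}:28  {2,3,4,5,6,7,8,9}:56
  start at 0(b): 56
  start at 1(y): 84
sum over floor = 140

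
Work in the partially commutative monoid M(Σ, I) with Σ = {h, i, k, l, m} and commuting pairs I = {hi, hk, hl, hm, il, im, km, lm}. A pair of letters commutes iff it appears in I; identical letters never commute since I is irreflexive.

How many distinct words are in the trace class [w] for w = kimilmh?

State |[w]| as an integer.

piece 0:k — minimal
piece 1:i rests on {0:k}
piece 2:m — minimal
piece 3:i rests on {1:i}
piece 4:l rests on {0:k}
piece 5:m rests on {2:m}
piece 6:h — minimal
minimal pieces: {0:k, 2:m, 6:h}
ways to finish when only these pieces remain (= sum over removing one remaining piece with nothing left below it):
  1 left: {3}→1  {4}→1  {5}→1  {6}→1
  2 left: {1,3}→1  {2,5}→1  {3,4}→2  {3,5}→2  {3,6}→2  {4,5}→2  {4,6}→2  {5,6}→2
  3 left: {1,3,4}→3  {1,3,5}→3  {1,3,6}→3  {2,3,5}→3  {2,4,5}→3  {2,5,6}→3  {3,4,5}→6  {3,4,6}→6  {3,5,6}→6  {4,5,6}→6
  4 left: {0,1,3,4}→3  {1,2,3,5}→6  {1,3,4,5}→12  {1,3,4,6}→12  {1,3,5,6}→12  {2,3,4,5}→12  {2,3,5,6}→12  {2,4,5,6}→12  {3,4,5,6}→24
  5 left: {0,1,3,4,5}→15  {0,1,3,4,6}→15  {1,2,3,4,5}→30  {1,2,3,5,6}→30  {1,3,4,5,6}→60  {2,3,4,5,6}→60
  placing 0:k first → 180 extensions
  placing 2:m first → 90 extensions
  placing 6:h first → 45 extensions
total linear extensions = 315

315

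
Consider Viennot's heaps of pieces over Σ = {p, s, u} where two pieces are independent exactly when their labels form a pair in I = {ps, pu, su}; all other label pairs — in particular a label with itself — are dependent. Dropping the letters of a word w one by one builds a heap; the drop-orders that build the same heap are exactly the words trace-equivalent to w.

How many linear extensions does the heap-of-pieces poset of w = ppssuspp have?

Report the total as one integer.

#0=p has no predecessor
#1=p depends on [0:p]
#2=s has no predecessor
#3=s depends on [2:s]
#4=u has no predecessor
#5=s depends on [3:s]
#6=p depends on [1:p]
#7=p depends on [6:p]
sources: [0:p, 2:s, 4:u]
N(rest) = Σ N(rest − s) over sources s of rest; N(one piece) = 1:
  size 1 → [4]=1  [5]=1  [7]=1
  size 2 → [3,5]=1  [4,5]=2  [4,7]=2  [5,7]=2  [6,7]=1
  size 3 → [1,6,7]=1  [2,3,5]=1  [3,4,5]=3  [3,5,7]=3  [4,5,7]=6  [4,6,7]=3  [5,6,7]=3
  size 4 → [0,1,6,7]=1  [1,4,6,7]=4  [1,5,6,7]=4  [2,3,4,5]=4  [2,3,5,7]=4  [3,4,5,7]=12  [3,5,6,7]=6  [4,5,6,7]=12
  size 5 → [0,1,4,6,7]=5  [0,1,5,6,7]=5  [1,3,5,6,7]=10  [1,4,5,6,7]=20  [2,3,4,5,7]=20  [2,3,5,6,7]=10  [3,4,5,6,7]=30
  size 6 → [0,1,3,5,6,7]=15  [0,1,4,5,6,7]=30  [1,2,3,5,6,7]=20  [1,3,4,5,6,7]=60  [2,3,4,5,6,7]=60
  first=0(p) contributes 140
  first=2(s) contributes 105
  first=4(u) contributes 35
|[w]| = 280

280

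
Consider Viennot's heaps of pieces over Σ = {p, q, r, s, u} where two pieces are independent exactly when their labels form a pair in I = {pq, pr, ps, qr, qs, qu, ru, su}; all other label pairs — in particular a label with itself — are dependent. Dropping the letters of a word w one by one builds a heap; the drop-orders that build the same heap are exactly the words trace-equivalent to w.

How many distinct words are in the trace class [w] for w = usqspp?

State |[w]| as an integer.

drop 0:u onto floor
drop 1:s onto floor
drop 2:q onto floor
drop 3:s onto {1:s}
drop 4:p onto {0:u}
drop 5:p onto {4:p}
ground layer = {0:u, 1:s, 2:q}
drop-orders for the pieces not yet dropped (sum over which currently-grounded one goes next):
  1 to go: {2} 1  {3} 1  {5} 1
  2 to go: {1,3} 1  {2,3} 2  {2,5} 2  {3,5} 2  {4,5} 1
  3 to go: {0,4,5} 1  {1,2,3} 3  {1,3,5} 3  {2,3,5} 6  {2,4,5} 3  {3,4,5} 3
  4 to go: {0,2,4,5} 4  {0,3,4,5} 4  {1,2,3,5} 12  {1,3,4,5} 6  {2,3,4,5} 12
  if 0:u drops first: 30 orders
  if 1:s drops first: 20 orders
  if 2:q drops first: 10 orders
heap linearizations: 60

60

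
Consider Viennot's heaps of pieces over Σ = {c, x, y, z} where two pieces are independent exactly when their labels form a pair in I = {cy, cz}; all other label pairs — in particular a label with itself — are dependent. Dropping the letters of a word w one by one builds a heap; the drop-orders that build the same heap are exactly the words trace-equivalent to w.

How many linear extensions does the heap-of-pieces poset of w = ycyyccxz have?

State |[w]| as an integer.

20

piece 0:y — minimal
piece 1:c — minimal
piece 2:y rests on {0:y}
piece 3:y rests on {2:y}
piece 4:c rests on {1:c}
piece 5:c rests on {4:c}
piece 6:x rests on {3:y, 5:c}
piece 7:z rests on {6:x}
minimal pieces: {0:y, 1:c}
ways to finish when only these pieces remain (= sum over removing one remaining piece with nothing left below it):
  1 left: {7}→1
  2 left: {6,7}→1
  3 left: {3,6,7}→1  {5,6,7}→1
  4 left: {2,3,6,7}→1  {3,5,6,7}→2  {4,5,6,7}→1
  5 left: {0,2,3,6,7}→1  {1,4,5,6,7}→1  {2,3,5,6,7}→3  {3,4,5,6,7}→3
  6 left: {0,2,3,5,6,7}→4  {1,3,4,5,6,7}→4  {2,3,4,5,6,7}→6
  placing 0:y first → 10 extensions
  placing 1:c first → 10 extensions
total linear extensions = 20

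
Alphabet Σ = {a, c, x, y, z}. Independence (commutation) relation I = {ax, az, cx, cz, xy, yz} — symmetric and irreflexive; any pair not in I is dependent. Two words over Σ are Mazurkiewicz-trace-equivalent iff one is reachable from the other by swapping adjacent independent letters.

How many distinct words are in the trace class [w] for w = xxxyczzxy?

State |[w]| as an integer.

0(x) covers ∅
1(x) covers 0:x
2(x) covers 1:x
3(y) covers ∅
4(c) covers 3:y
5(z) covers 2:x
6(z) covers 5:z
7(x) covers 6:z
8(y) covers 4:c
floor of heap: 0:x, 3:y
completions by unplaced set U, small U first (add the entries for U minus each lowest piece of U):
  |U|=1: {7}:1  {8}:1
  |U|=2: {4,8}:1  {6,7}:1  {7,8}:2
  |U|=3: {3,4,8}:1  {4,7,8}:3  {5,6,7}:1  {6,7,8}:3
  |U|=4: {2,5,6,7}:1  {3,4,7,8}:4  {4,6,7,8}:6  {5,6,7,8}:4
  |U|=5: {1,2,5,6,7}:1  {2,5,6,7,8}:5  {3,4,6,7,8}:10  {4,5,6,7,8}:10
  |U|=6: {0,1,2,5,6,7}:1  {1,2,5,6,7,8}:6  {2,4,5,6,7,8}:15  {3,4,5,6,7,8}:20
  |U|=7: {0,1,2,5,6,7,8}:7  {1,2,4,5,6,7,8}:21  {2,3,4,5,6,7,8}:35
  start at 0(x): 56
  start at 3(y): 28
sum over floor = 84

84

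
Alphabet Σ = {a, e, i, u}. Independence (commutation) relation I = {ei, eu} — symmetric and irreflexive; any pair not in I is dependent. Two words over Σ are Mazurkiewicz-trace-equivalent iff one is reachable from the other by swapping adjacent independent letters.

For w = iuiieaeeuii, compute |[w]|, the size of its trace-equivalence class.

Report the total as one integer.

0(i) covers ∅
1(u) covers 0:i
2(i) covers 1:u
3(i) covers 2:i
4(e) covers ∅
5(a) covers 3:i, 4:e
6(e) covers 5:a
7(e) covers 6:e
8(u) covers 5:a
9(i) covers 8:u
10(i) covers 9:i
floor of heap: 0:i, 4:e
completions by unplaced set U, small U first (add the entries for U minus each lowest piece of U):
  |U|=1: {7}:1  {10}:1
  |U|=2: {6,7}:1  {7,10}:2  {9,10}:1
  |U|=3: {6,7,10}:3  {7,9,10}:3  {8,9,10}:1
  |U|=4: {6,7,9,10}:6  {7,8,9,10}:4
  |U|=5: {6,7,8,9,10}:10
  |U|=6: {5,6,7,8,9,10}:10
  |U|=7: {3,5,6,7,8,9,10}:10  {4,5,6,7,8,9,10}:10
  |U|=8: {2,3,5,6,7,8,9,10}:10  {3,4,5,6,7,8,9,10}:20
  |U|=9: {1,2,3,5,6,7,8,9,10}:10  {2,3,4,5,6,7,8,9,10}:30
  start at 0(i): 40
  start at 4(e): 10
sum over floor = 50

50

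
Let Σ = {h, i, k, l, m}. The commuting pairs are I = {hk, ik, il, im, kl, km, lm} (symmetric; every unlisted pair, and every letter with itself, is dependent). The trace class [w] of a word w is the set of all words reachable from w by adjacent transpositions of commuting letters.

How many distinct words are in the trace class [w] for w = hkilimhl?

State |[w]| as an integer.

96

0(h) covers ∅
1(k) covers ∅
2(i) covers 0:h
3(l) covers 0:h
4(i) covers 2:i
5(m) covers 0:h
6(h) covers 3:l, 4:i, 5:m
7(l) covers 6:h
floor of heap: 0:h, 1:k
completions by unplaced set U, small U first (add the entries for U minus each lowest piece of U):
  |U|=1: {1}:1  {7}:1
  |U|=2: {1,7}:2  {6,7}:1
  |U|=3: {1,6,7}:3  {3,6,7}:1  {4,6,7}:1  {5,6,7}:1
  |U|=4: {1,3,6,7}:4  {1,4,6,7}:4  {1,5,6,7}:4  {2,4,6,7}:1  {3,4,6,7}:2  {3,5,6,7}:2  {4,5,6,7}:2
  |U|=5: {1,2,4,6,7}:5  {1,3,4,6,7}:10  {1,3,5,6,7}:10  {1,4,5,6,7}:10  {2,3,4,6,7}:3  {2,4,5,6,7}:3  {3,4,5,6,7}:6
  |U|=6: {1,2,3,4,6,7}:18  {1,2,4,5,6,7}:18  {1,3,4,5,6,7}:36  {2,3,4,5,6,7}:12
  start at 0(h): 84
  start at 1(k): 12
sum over floor = 96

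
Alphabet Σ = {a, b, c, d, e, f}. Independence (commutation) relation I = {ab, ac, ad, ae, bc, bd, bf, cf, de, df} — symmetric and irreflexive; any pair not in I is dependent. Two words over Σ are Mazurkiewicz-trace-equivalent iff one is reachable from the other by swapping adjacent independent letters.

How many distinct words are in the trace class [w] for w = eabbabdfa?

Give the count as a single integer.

585

piece 0:e — minimal
piece 1:a — minimal
piece 2:b rests on {0:e}
piece 3:b rests on {2:b}
piece 4:a rests on {1:a}
piece 5:b rests on {3:b}
piece 6:d — minimal
piece 7:f rests on {0:e, 4:a}
piece 8:a rests on {7:f}
minimal pieces: {0:e, 1:a, 6:d}
ways to finish when only these pieces remain (= sum over removing one remaining piece with nothing left below it):
  1 left: {5}→1  {6}→1  {8}→1
  2 left: {3,5}→1  {5,6}→2  {5,8}→2  {6,8}→2  {7,8}→1
  3 left: {2,3,5}→1  {3,5,6}→3  {3,5,8}→3  {4,7,8}→1  {5,6,8}→6  {5,7,8}→3  {6,7,8}→3
  4 left: {1,4,7,8}→1  {2,3,5,6}→4  {2,3,5,8}→4  {3,5,6,8}→12  {3,5,7,8}→6  {4,5,7,8}→4  {4,6,7,8}→4  {5,6,7,8}→12
  5 left: {1,4,5,7,8}→5  {1,4,6,7,8}→5  {2,3,5,6,8}→20  {2,3,5,7,8}→10  {3,4,5,7,8}→10  {3,5,6,7,8}→30  {4,5,6,7,8}→20
  6 left: {0,2,3,5,7,8}→10  {1,3,4,5,7,8}→15  {1,4,5,6,7,8}→30  {2,3,4,5,7,8}→20  {2,3,5,6,7,8}→60  {3,4,5,6,7,8}→60
  7 left: {0,2,3,4,5,7,8}→30  {0,2,3,5,6,7,8}→70  {1,2,3,4,5,7,8}→35  {1,3,4,5,6,7,8}→105  {2,3,4,5,6,7,8}→140
  placing 0:e first → 280 extensions
  placing 1:a first → 240 extensions
  placing 6:d first → 65 extensions
total linear extensions = 585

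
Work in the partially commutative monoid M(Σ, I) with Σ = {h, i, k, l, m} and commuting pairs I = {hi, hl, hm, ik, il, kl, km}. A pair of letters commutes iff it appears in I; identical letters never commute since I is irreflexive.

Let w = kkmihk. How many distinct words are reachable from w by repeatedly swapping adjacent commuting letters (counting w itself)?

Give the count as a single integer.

15

drop 0:k onto floor
drop 1:k onto {0:k}
drop 2:m onto floor
drop 3:i onto {2:m}
drop 4:h onto {1:k}
drop 5:k onto {4:h}
ground layer = {0:k, 2:m}
drop-orders for the pieces not yet dropped (sum over which currently-grounded one goes next):
  1 to go: {3} 1  {5} 1
  2 to go: {2,3} 1  {3,5} 2  {4,5} 1
  3 to go: {1,4,5} 1  {2,3,5} 3  {3,4,5} 3
  4 to go: {0,1,4,5} 1  {1,3,4,5} 4  {2,3,4,5} 6
  if 0:k drops first: 10 orders
  if 2:m drops first: 5 orders
heap linearizations: 15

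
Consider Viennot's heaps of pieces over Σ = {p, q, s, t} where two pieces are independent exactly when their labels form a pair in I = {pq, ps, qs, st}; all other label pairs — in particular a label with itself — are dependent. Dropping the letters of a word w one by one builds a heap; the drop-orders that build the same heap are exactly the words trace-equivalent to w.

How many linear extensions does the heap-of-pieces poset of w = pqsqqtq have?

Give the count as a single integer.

piece 0:p — minimal
piece 1:q — minimal
piece 2:s — minimal
piece 3:q rests on {1:q}
piece 4:q rests on {3:q}
piece 5:t rests on {0:p, 4:q}
piece 6:q rests on {5:t}
minimal pieces: {0:p, 1:q, 2:s}
ways to finish when only these pieces remain (= sum over removing one remaining piece with nothing left below it):
  1 left: {2}→1  {6}→1
  2 left: {2,6}→2  {5,6}→1
  3 left: {0,5,6}→1  {2,5,6}→3  {4,5,6}→1
  4 left: {0,2,5,6}→4  {0,4,5,6}→2  {2,4,5,6}→4  {3,4,5,6}→1
  5 left: {0,2,4,5,6}→10  {0,3,4,5,6}→3  {1,3,4,5,6}→1  {2,3,4,5,6}→5
  placing 0:p first → 6 extensions
  placing 1:q first → 18 extensions
  placing 2:s first → 4 extensions
total linear extensions = 28

28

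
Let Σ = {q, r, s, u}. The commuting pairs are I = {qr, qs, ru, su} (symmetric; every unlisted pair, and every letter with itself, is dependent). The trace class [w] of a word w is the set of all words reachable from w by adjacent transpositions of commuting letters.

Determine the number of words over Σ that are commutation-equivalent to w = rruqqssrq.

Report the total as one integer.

126

drop 0:r onto floor
drop 1:r onto {0:r}
drop 2:u onto floor
drop 3:q onto {2:u}
drop 4:q onto {3:q}
drop 5:s onto {1:r}
drop 6:s onto {5:s}
drop 7:r onto {6:s}
drop 8:q onto {4:q}
ground layer = {0:r, 2:u}
drop-orders for the pieces not yet dropped (sum over which currently-grounded one goes next):
  1 to go: {7} 1  {8} 1
  2 to go: {4,8} 1  {6,7} 1  {7,8} 2
  3 to go: {3,4,8} 1  {4,7,8} 3  {5,6,7} 1  {6,7,8} 3
  4 to go: {1,5,6,7} 1  {2,3,4,8} 1  {3,4,7,8} 4  {4,6,7,8} 6  {5,6,7,8} 4
  5 to go: {0,1,5,6,7} 1  {1,5,6,7,8} 5  {2,3,4,7,8} 5  {3,4,6,7,8} 10  {4,5,6,7,8} 10
  6 to go: {0,1,5,6,7,8} 6  {1,4,5,6,7,8} 15  {2,3,4,6,7,8} 15  {3,4,5,6,7,8} 20
  7 to go: {0,1,4,5,6,7,8} 21  {1,3,4,5,6,7,8} 35  {2,3,4,5,6,7,8} 35
  if 0:r drops first: 70 orders
  if 2:u drops first: 56 orders
heap linearizations: 126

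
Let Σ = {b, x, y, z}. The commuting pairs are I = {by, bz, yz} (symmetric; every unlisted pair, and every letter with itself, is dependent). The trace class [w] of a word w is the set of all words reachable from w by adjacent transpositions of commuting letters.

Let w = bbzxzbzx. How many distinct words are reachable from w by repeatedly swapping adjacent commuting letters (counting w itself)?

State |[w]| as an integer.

drop 0:b onto floor
drop 1:b onto {0:b}
drop 2:z onto floor
drop 3:x onto {1:b, 2:z}
drop 4:z onto {3:x}
drop 5:b onto {3:x}
drop 6:z onto {4:z}
drop 7:x onto {5:b, 6:z}
ground layer = {0:b, 2:z}
drop-orders for the pieces not yet dropped (sum over which currently-grounded one goes next):
  1 to go: {7} 1
  2 to go: {5,7} 1  {6,7} 1
  3 to go: {4,6,7} 1  {5,6,7} 2
  4 to go: {4,5,6,7} 3
  5 to go: {3,4,5,6,7} 3
  6 to go: {1,3,4,5,6,7} 3  {2,3,4,5,6,7} 3
  if 0:b drops first: 6 orders
  if 2:z drops first: 3 orders
heap linearizations: 9

9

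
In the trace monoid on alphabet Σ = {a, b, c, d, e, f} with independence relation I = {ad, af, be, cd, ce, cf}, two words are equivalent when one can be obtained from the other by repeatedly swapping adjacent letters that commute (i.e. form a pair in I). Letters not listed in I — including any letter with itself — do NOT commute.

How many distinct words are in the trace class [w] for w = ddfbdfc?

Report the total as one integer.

3

piece 0:d — minimal
piece 1:d rests on {0:d}
piece 2:f rests on {1:d}
piece 3:b rests on {2:f}
piece 4:d rests on {3:b}
piece 5:f rests on {4:d}
piece 6:c rests on {3:b}
minimal pieces: {0:d}
ways to finish when only these pieces remain (= sum over removing one remaining piece with nothing left below it):
  1 left: {5}→1  {6}→1
  2 left: {4,5}→1  {5,6}→2
  3 left: {4,5,6}→3
  4 left: {3,4,5,6}→3
  5 left: {2,3,4,5,6}→3
  placing 0:d first → 3 extensions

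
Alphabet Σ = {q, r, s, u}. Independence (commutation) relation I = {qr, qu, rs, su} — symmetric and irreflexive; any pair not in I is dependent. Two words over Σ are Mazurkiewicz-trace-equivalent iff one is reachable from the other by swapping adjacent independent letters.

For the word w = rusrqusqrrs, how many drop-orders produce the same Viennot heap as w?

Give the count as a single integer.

drop 0:r onto floor
drop 1:u onto {0:r}
drop 2:s onto floor
drop 3:r onto {1:u}
drop 4:q onto {2:s}
drop 5:u onto {3:r}
drop 6:s onto {4:q}
drop 7:q onto {6:s}
drop 8:r onto {5:u}
drop 9:r onto {8:r}
drop 10:s onto {7:q}
ground layer = {0:r, 2:s}
drop-orders for the pieces not yet dropped (sum over which currently-grounded one goes next):
  1 to go: {9} 1  {10} 1
  2 to go: {7,10} 1  {8,9} 1  {9,10} 2
  3 to go: {5,8,9} 1  {6,7,10} 1  {7,9,10} 3  {8,9,10} 3
  4 to go: {3,5,8,9} 1  {4,6,7,10} 1  {5,8,9,10} 4  {6,7,9,10} 4  {7,8,9,10} 6
  5 to go: {1,3,5,8,9} 1  {2,4,6,7,10} 1  {3,5,8,9,10} 5  {4,6,7,9,10} 5  {5,7,8,9,10} 10  {6,7,8,9,10} 10
  6 to go: {0,1,3,5,8,9} 1  {1,3,5,8,9,10} 6  {2,4,6,7,9,10} 6  {3,5,7,8,9,10} 15  {4,6,7,8,9,10} 15  {5,6,7,8,9,10} 20
  7 to go: {0,1,3,5,8,9,10} 7  {1,3,5,7,8,9,10} 21  {2,4,6,7,8,9,10} 21  {3,5,6,7,8,9,10} 35  {4,5,6,7,8,9,10} 35
  8 to go: {0,1,3,5,7,8,9,10} 28  {1,3,5,6,7,8,9,10} 56  {2,4,5,6,7,8,9,10} 56  {3,4,5,6,7,8,9,10} 70
  9 to go: {0,1,3,5,6,7,8,9,10} 84  {1,3,4,5,6,7,8,9,10} 126  {2,3,4,5,6,7,8,9,10} 126
  if 0:r drops first: 252 orders
  if 2:s drops first: 210 orders
heap linearizations: 462

462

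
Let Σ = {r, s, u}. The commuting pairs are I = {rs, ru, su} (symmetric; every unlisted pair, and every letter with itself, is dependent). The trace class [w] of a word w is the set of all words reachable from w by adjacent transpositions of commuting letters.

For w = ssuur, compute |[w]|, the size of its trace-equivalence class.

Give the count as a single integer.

30

piece 0:s — minimal
piece 1:s rests on {0:s}
piece 2:u — minimal
piece 3:u rests on {2:u}
piece 4:r — minimal
minimal pieces: {0:s, 2:u, 4:r}
ways to finish when only these pieces remain (= sum over removing one remaining piece with nothing left below it):
  1 left: {1}→1  {3}→1  {4}→1
  2 left: {0,1}→1  {1,3}→2  {1,4}→2  {2,3}→1  {3,4}→2
  3 left: {0,1,3}→3  {0,1,4}→3  {1,2,3}→3  {1,3,4}→6  {2,3,4}→3
  placing 0:s first → 12 extensions
  placing 2:u first → 12 extensions
  placing 4:r first → 6 extensions
total linear extensions = 30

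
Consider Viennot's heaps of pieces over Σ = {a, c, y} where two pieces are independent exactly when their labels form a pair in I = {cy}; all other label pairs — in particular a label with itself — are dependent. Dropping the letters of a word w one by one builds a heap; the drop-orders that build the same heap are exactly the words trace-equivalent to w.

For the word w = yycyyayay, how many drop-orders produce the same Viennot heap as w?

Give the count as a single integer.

5

#0=y has no predecessor
#1=y depends on [0:y]
#2=c has no predecessor
#3=y depends on [1:y]
#4=y depends on [3:y]
#5=a depends on [2:c, 4:y]
#6=y depends on [5:a]
#7=a depends on [6:y]
#8=y depends on [7:a]
sources: [0:y, 2:c]
N(rest) = Σ N(rest − s) over sources s of rest; N(one piece) = 1:
  size 1 → [8]=1
  size 2 → [7,8]=1
  size 3 → [6,7,8]=1
  size 4 → [5,6,7,8]=1
  size 5 → [2,5,6,7,8]=1  [4,5,6,7,8]=1
  size 6 → [2,4,5,6,7,8]=2  [3,4,5,6,7,8]=1
  size 7 → [1,3,4,5,6,7,8]=1  [2,3,4,5,6,7,8]=3
  first=0(y) contributes 4
  first=2(c) contributes 1
|[w]| = 5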